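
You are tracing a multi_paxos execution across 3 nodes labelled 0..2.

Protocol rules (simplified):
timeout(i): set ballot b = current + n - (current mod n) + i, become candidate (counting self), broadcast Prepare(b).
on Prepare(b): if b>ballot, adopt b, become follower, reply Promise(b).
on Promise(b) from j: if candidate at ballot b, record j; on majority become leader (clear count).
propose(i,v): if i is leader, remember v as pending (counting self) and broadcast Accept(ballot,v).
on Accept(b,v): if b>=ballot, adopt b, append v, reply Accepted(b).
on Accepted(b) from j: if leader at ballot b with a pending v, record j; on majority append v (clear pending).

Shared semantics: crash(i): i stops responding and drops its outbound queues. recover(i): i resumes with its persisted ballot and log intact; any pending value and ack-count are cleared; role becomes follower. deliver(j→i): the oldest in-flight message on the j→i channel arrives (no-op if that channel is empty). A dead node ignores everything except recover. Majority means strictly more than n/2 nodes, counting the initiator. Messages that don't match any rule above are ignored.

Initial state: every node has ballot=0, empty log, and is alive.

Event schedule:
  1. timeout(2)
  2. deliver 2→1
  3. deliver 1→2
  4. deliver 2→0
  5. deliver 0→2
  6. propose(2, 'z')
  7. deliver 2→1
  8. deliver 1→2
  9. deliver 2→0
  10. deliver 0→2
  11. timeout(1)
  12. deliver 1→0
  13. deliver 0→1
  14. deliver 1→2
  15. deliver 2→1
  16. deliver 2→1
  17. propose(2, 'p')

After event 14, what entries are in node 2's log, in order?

after 1 — timeout(2): n2:cand/b5/[-]
after 2 — deliver 2→1: n1:foll/b5/[-]
after 3 — deliver 1→2: n2:lead/b5/[-]
after 4 — deliver 2→0: n0:foll/b5/[-]
after 5 — deliver 0→2: ·
after 6 — propose(2,'z'): ·
after 7 — deliver 2→1: n1:foll/b5/[z]
after 8 — deliver 1→2: n2:lead/b5/[z]
after 9 — deliver 2→0: n0:foll/b5/[z]
after 10 — deliver 0→2: ·
after 11 — timeout(1): n1:cand/b7/[z]
after 12 — deliver 1→0: n0:foll/b7/[z]
after 13 — deliver 0→1: n1:lead/b7/[z]
after 14 — deliver 1→2: n2:foll/b7/[z]

z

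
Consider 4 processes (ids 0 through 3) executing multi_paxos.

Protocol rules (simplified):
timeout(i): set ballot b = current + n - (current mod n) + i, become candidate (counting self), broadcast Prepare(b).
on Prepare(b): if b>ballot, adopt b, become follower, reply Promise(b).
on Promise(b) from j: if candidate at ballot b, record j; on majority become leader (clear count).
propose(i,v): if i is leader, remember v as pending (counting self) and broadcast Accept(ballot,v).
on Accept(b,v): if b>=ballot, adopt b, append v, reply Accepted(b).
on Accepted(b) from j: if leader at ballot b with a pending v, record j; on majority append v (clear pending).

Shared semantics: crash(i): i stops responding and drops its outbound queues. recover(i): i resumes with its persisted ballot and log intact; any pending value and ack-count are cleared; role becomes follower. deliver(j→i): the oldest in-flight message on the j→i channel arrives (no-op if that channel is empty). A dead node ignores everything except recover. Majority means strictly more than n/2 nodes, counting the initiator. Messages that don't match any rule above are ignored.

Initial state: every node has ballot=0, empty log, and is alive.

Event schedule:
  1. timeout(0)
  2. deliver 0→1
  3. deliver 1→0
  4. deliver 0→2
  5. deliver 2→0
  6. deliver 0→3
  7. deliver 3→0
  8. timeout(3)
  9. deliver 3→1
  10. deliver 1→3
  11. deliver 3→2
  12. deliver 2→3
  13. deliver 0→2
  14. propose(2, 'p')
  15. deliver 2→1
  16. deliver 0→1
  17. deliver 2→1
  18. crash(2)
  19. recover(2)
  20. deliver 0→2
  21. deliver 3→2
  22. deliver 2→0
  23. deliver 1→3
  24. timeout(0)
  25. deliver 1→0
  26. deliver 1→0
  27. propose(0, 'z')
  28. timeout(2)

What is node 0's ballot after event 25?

8

e1 timeout(0): 0[cand,b=4,-]
e2 deliver 0→1: 1[foll,b=4,-]
e3 deliver 1→0: ·
e4 deliver 0→2: 2[foll,b=4,-]
e5 deliver 2→0: 0[lead,b=4,-]
e6 deliver 0→3: 3[foll,b=4,-]
e7 deliver 3→0: ·
e8 timeout(3): 3[cand,b=11,-]
e9 deliver 3→1: 1[foll,b=11,-]
e10 deliver 1→3: ·
e11 deliver 3→2: 2[foll,b=11,-]
e12 deliver 2→3: 3[lead,b=11,-]
e13 deliver 0→2: ·
e14 propose(2,'p'): ·
e15 deliver 2→1: ·
e16 deliver 0→1: ·
e17 deliver 2→1: ·
e18 crash(2): 2[✗foll,b=11,-]
e19 recover(2): 2[foll,b=11,-]
e20 deliver 0→2: ·
e21 deliver 3→2: ·
e22 deliver 2→0: ·
e23 deliver 1→3: ·
e24 timeout(0): 0[cand,b=8,-]
e25 deliver 1→0: ·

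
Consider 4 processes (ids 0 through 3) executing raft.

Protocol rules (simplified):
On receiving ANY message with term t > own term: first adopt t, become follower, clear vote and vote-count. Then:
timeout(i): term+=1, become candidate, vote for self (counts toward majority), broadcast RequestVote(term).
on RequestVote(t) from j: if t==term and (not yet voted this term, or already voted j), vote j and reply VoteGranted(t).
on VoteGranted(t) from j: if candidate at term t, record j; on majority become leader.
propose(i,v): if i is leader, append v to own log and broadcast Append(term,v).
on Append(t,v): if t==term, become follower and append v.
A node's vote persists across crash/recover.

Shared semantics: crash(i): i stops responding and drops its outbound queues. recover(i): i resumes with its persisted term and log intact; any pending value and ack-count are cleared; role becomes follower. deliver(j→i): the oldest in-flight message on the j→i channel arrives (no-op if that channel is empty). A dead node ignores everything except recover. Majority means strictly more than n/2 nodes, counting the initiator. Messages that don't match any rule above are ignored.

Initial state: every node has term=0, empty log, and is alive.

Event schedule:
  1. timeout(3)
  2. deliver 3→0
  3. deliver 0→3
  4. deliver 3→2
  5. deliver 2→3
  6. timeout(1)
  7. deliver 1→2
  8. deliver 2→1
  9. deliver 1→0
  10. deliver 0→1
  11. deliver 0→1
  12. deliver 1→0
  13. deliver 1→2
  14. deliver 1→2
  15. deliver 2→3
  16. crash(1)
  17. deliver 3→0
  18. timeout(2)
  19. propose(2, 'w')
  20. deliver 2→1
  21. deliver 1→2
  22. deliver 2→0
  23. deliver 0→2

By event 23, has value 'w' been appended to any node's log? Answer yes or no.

no

e1 timeout(3): 3[cand,t=1,-]
e2 deliver 3→0: 0[foll,t=1,-]
e3 deliver 0→3: ·
e4 deliver 3→2: 2[foll,t=1,-]
e5 deliver 2→3: 3[lead,t=1,-]
e6 timeout(1): 1[cand,t=1,-]
e7 deliver 1→2: ·
e8 deliver 2→1: ·
e9 deliver 1→0: ·
e10 deliver 0→1: ·
e11 deliver 0→1: ·
e12 deliver 1→0: ·
e13 deliver 1→2: ·
e14 deliver 1→2: ·
e15 deliver 2→3: ·
e16 crash(1): 1[✗cand,t=1,-]
e17 deliver 3→0: ·
e18 timeout(2): 2[cand,t=2,-]
e19 propose(2,'w'): ·
e20 deliver 2→1: ·
e21 deliver 1→2: ·
e22 deliver 2→0: 0[foll,t=2,-]
e23 deliver 0→2: ·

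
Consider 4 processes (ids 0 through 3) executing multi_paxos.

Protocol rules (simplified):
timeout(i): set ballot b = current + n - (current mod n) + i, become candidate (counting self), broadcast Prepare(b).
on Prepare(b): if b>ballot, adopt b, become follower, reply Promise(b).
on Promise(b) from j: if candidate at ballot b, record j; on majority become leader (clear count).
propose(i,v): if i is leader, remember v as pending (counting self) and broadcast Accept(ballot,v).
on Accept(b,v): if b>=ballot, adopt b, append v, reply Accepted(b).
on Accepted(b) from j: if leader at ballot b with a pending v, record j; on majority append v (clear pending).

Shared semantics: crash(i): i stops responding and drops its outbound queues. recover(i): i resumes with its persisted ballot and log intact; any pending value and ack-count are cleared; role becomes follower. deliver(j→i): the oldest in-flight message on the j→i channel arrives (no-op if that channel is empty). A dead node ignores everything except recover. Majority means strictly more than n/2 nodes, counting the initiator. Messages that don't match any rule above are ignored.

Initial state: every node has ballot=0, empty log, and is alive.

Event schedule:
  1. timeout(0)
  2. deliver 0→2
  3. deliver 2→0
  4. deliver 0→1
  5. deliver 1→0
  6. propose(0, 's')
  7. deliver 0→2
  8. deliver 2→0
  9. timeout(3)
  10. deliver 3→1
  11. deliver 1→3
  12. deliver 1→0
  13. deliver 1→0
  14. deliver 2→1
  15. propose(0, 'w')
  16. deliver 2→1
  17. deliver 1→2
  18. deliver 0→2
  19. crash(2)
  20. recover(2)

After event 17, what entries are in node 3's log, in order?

empty

step 1 timeout(0): 0={cand,b=4,log=-}
step 2 deliver 0→2: 2={foll,b=4,log=-}
step 3 deliver 2→0: —
step 4 deliver 0→1: 1={foll,b=4,log=-}
step 5 deliver 1→0: 0={lead,b=4,log=-}
step 6 propose(0,'s'): —
step 7 deliver 0→2: 2={foll,b=4,log=s}
step 8 deliver 2→0: —
step 9 timeout(3): 3={cand,b=7,log=-}
step 10 deliver 3→1: 1={foll,b=7,log=-}
step 11 deliver 1→3: —
step 12 deliver 1→0: —
step 13 deliver 1→0: —
step 14 deliver 2→1: —
step 15 propose(0,'w'): —
step 16 deliver 2→1: —
step 17 deliver 1→2: —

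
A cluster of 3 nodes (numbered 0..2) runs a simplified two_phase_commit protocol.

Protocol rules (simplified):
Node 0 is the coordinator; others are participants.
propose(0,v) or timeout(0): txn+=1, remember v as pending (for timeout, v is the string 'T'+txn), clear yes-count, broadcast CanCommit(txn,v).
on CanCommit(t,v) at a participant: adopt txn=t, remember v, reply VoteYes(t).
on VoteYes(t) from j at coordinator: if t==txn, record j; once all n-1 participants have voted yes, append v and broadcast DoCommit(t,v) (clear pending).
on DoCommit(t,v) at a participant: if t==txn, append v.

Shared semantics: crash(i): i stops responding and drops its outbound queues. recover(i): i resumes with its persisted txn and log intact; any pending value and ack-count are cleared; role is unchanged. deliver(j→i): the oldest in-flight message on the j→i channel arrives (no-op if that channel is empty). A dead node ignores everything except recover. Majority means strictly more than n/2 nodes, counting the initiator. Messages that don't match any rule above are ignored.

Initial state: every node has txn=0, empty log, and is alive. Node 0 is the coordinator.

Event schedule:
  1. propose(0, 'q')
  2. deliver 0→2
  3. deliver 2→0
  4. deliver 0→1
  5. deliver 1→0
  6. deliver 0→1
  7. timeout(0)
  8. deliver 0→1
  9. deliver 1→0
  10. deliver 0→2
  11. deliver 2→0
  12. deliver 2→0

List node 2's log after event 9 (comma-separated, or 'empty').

empty

1. propose(0,'q'):  <0:coor t1 ->
2. deliver 0→2:  <2:part t1 ->
3. deliver 2→0:  nop
4. deliver 0→1:  <1:part t1 ->
5. deliver 1→0:  <0:coor t1 q>
6. deliver 0→1:  <1:part t1 q>
7. timeout(0):  <0:coor t2 q>
8. deliver 0→1:  <1:part t2 q>
9. deliver 1→0:  nop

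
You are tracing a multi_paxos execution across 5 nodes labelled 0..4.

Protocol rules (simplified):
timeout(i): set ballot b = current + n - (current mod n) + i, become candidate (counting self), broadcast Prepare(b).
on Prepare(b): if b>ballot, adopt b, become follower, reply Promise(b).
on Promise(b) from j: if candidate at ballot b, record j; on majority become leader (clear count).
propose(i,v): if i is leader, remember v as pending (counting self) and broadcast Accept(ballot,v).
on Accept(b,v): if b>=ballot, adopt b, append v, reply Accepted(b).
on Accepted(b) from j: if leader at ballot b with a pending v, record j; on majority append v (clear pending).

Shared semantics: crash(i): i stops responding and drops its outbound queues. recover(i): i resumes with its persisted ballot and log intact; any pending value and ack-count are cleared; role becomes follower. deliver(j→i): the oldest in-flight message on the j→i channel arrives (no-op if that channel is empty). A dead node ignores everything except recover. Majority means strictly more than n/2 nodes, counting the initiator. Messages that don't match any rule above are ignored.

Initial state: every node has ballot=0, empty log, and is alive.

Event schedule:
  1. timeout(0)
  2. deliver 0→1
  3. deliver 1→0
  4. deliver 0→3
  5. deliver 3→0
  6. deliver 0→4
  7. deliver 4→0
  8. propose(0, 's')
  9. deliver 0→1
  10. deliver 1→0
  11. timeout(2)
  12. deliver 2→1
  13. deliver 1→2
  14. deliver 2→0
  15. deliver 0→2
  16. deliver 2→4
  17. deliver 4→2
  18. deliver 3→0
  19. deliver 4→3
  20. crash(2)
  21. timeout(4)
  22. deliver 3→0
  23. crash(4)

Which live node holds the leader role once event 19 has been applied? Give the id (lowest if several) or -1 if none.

step 1 timeout(0): 0={cand,b=5,log=-}
step 2 deliver 0→1: 1={foll,b=5,log=-}
step 3 deliver 1→0: —
step 4 deliver 0→3: 3={foll,b=5,log=-}
step 5 deliver 3→0: 0={lead,b=5,log=-}
step 6 deliver 0→4: 4={foll,b=5,log=-}
step 7 deliver 4→0: —
step 8 propose(0,'s'): —
step 9 deliver 0→1: 1={foll,b=5,log=s}
step 10 deliver 1→0: —
step 11 timeout(2): 2={cand,b=7,log=-}
step 12 deliver 2→1: 1={foll,b=7,log=s}
step 13 deliver 1→2: —
step 14 deliver 2→0: 0={foll,b=7,log=-}
step 15 deliver 0→2: —
step 16 deliver 2→4: 4={foll,b=7,log=-}
step 17 deliver 4→2: 2={lead,b=7,log=-}
step 18 deliver 3→0: —
step 19 deliver 4→3: —

2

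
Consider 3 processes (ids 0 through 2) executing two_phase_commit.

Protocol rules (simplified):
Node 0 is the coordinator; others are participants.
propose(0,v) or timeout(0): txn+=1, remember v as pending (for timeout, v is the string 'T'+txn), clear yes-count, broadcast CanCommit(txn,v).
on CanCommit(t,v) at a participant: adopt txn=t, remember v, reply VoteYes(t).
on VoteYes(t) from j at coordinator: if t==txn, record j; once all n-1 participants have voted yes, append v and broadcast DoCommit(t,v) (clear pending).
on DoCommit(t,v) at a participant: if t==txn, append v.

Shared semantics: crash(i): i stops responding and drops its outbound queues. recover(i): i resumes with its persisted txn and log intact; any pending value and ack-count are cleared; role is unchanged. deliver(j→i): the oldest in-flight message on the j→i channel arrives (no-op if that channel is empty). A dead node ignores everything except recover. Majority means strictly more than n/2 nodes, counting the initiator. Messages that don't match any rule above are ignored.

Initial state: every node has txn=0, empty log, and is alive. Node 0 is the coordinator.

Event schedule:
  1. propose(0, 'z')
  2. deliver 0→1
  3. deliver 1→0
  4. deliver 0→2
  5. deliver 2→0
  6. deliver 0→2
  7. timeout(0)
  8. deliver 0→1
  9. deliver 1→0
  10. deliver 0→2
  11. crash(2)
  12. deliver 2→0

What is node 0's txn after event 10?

e1 propose(0,'z'): 0[coor,t=1,-]
e2 deliver 0→1: 1[part,t=1,-]
e3 deliver 1→0: ·
e4 deliver 0→2: 2[part,t=1,-]
e5 deliver 2→0: 0[coor,t=1,z]
e6 deliver 0→2: 2[part,t=1,z]
e7 timeout(0): 0[coor,t=2,z]
e8 deliver 0→1: 1[part,t=1,z]
e9 deliver 1→0: ·
e10 deliver 0→2: 2[part,t=2,z]

2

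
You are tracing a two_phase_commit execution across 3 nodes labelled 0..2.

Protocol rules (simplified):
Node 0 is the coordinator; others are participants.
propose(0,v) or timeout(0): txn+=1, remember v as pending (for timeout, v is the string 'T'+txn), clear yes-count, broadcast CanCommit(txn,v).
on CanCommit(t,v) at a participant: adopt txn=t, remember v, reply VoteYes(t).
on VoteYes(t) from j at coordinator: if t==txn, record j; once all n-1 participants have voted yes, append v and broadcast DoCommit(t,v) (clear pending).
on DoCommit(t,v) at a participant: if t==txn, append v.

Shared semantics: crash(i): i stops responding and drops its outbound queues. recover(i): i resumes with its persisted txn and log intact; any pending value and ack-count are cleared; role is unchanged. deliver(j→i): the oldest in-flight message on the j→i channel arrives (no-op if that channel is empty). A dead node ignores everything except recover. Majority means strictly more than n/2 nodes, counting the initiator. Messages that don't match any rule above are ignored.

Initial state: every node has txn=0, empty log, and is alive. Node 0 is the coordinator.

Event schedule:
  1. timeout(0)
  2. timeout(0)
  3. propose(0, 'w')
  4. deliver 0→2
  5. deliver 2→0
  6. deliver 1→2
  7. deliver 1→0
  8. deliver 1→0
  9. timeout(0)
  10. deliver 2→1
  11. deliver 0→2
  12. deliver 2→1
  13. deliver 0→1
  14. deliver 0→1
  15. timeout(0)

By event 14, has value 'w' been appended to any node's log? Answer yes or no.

no

after 1 — timeout(0): n0:coor/t1/[-]
after 2 — timeout(0): n0:coor/t2/[-]
after 3 — propose(0,'w'): n0:coor/t3/[-]
after 4 — deliver 0→2: n2:part/t1/[-]
after 5 — deliver 2→0: ·
after 6 — deliver 1→2: ·
after 7 — deliver 1→0: ·
after 8 — deliver 1→0: ·
after 9 — timeout(0): n0:coor/t4/[-]
after 10 — deliver 2→1: ·
after 11 — deliver 0→2: n2:part/t2/[-]
after 12 — deliver 2→1: ·
after 13 — deliver 0→1: n1:part/t1/[-]
after 14 — deliver 0→1: n1:part/t2/[-]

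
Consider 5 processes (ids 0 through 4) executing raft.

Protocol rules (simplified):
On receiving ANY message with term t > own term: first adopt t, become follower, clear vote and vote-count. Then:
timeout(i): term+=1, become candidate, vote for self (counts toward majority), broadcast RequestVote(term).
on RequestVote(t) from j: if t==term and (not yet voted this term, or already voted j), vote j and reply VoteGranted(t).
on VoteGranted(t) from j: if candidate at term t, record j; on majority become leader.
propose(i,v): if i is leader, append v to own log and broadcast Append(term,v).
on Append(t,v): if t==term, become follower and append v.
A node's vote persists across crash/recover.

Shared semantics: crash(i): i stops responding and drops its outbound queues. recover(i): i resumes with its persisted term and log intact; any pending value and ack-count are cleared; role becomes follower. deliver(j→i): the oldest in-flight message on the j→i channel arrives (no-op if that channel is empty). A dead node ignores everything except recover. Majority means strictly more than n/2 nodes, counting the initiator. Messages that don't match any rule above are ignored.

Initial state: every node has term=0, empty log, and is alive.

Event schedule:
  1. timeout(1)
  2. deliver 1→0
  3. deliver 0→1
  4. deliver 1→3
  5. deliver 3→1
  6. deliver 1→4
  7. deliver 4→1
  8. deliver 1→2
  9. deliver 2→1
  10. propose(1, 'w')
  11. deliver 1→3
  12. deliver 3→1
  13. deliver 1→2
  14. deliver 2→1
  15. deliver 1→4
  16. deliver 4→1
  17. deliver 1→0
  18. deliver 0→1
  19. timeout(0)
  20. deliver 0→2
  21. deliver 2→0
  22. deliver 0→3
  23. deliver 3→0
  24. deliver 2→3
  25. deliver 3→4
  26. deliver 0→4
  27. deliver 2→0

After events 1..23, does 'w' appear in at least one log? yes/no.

[1] timeout(1) → N1(cand t1 [-])
[2] deliver 1→0 → N0(foll t1 [-])
[3] deliver 0→1 → ∅
[4] deliver 1→3 → N3(foll t1 [-])
[5] deliver 3→1 → N1(lead t1 [-])
[6] deliver 1→4 → N4(foll t1 [-])
[7] deliver 4→1 → ∅
[8] deliver 1→2 → N2(foll t1 [-])
[9] deliver 2→1 → ∅
[10] propose(1,'w') → N1(lead t1 [w])
[11] deliver 1→3 → N3(foll t1 [w])
[12] deliver 3→1 → ∅
[13] deliver 1→2 → N2(foll t1 [w])
[14] deliver 2→1 → ∅
[15] deliver 1→4 → N4(foll t1 [w])
[16] deliver 4→1 → ∅
[17] deliver 1→0 → N0(foll t1 [w])
[18] deliver 0→1 → ∅
[19] timeout(0) → N0(cand t2 [w])
[20] deliver 0→2 → N2(foll t2 [w])
[21] deliver 2→0 → ∅
[22] deliver 0→3 → N3(foll t2 [w])
[23] deliver 3→0 → N0(lead t2 [w])

yes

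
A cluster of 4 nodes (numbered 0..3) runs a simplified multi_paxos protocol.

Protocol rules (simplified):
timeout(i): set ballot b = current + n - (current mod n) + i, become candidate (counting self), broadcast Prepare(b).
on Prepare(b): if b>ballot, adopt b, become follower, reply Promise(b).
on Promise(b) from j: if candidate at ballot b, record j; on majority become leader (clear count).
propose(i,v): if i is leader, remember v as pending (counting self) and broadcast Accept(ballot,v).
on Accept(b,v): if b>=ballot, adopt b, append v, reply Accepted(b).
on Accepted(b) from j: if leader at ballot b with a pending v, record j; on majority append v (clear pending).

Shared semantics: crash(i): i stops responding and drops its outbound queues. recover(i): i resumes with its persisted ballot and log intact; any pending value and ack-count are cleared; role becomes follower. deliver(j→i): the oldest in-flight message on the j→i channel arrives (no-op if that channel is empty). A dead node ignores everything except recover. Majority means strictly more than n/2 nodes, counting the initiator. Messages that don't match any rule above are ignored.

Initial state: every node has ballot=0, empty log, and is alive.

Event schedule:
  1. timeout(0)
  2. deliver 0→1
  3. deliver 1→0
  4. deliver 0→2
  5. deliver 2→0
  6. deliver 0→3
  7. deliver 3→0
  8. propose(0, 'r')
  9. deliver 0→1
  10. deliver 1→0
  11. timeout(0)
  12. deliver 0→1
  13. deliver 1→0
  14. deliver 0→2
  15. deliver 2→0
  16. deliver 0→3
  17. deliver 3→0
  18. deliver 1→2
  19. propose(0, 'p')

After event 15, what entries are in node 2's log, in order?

r

[1] timeout(0) → N0(cand b4 [-])
[2] deliver 0→1 → N1(foll b4 [-])
[3] deliver 1→0 → ∅
[4] deliver 0→2 → N2(foll b4 [-])
[5] deliver 2→0 → N0(lead b4 [-])
[6] deliver 0→3 → N3(foll b4 [-])
[7] deliver 3→0 → ∅
[8] propose(0,'r') → ∅
[9] deliver 0→1 → N1(foll b4 [r])
[10] deliver 1→0 → ∅
[11] timeout(0) → N0(cand b8 [-])
[12] deliver 0→1 → N1(foll b8 [r])
[13] deliver 1→0 → ∅
[14] deliver 0→2 → N2(foll b4 [r])
[15] deliver 2→0 → ∅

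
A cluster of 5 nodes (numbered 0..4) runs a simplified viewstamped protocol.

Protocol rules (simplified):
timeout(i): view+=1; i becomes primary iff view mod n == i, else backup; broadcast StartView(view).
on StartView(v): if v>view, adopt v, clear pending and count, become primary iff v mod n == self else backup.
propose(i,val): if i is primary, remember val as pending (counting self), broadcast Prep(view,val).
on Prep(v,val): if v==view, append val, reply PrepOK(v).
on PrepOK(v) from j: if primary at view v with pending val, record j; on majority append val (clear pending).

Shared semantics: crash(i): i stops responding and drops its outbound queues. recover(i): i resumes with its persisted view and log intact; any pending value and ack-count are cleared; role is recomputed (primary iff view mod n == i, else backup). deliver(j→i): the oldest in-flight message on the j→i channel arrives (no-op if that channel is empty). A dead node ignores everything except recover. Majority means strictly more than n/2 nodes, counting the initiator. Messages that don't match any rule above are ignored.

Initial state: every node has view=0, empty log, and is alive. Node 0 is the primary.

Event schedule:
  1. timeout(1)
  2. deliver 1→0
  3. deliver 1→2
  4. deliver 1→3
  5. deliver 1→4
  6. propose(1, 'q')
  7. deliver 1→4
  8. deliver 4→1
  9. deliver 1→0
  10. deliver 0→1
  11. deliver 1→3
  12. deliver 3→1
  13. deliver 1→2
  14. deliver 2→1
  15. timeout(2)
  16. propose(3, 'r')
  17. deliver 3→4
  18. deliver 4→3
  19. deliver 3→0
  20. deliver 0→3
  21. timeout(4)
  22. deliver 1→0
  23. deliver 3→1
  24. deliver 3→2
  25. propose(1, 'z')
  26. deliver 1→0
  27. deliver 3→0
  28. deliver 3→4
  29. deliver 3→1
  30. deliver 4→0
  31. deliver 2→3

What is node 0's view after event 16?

1

[1] timeout(1) → N1(prim v1 [-])
[2] deliver 1→0 → N0(back v1 [-])
[3] deliver 1→2 → N2(back v1 [-])
[4] deliver 1→3 → N3(back v1 [-])
[5] deliver 1→4 → N4(back v1 [-])
[6] propose(1,'q') → ∅
[7] deliver 1→4 → N4(back v1 [q])
[8] deliver 4→1 → ∅
[9] deliver 1→0 → N0(back v1 [q])
[10] deliver 0→1 → N1(prim v1 [q])
[11] deliver 1→3 → N3(back v1 [q])
[12] deliver 3→1 → ∅
[13] deliver 1→2 → N2(back v1 [q])
[14] deliver 2→1 → ∅
[15] timeout(2) → N2(prim v2 [q])
[16] propose(3,'r') → ∅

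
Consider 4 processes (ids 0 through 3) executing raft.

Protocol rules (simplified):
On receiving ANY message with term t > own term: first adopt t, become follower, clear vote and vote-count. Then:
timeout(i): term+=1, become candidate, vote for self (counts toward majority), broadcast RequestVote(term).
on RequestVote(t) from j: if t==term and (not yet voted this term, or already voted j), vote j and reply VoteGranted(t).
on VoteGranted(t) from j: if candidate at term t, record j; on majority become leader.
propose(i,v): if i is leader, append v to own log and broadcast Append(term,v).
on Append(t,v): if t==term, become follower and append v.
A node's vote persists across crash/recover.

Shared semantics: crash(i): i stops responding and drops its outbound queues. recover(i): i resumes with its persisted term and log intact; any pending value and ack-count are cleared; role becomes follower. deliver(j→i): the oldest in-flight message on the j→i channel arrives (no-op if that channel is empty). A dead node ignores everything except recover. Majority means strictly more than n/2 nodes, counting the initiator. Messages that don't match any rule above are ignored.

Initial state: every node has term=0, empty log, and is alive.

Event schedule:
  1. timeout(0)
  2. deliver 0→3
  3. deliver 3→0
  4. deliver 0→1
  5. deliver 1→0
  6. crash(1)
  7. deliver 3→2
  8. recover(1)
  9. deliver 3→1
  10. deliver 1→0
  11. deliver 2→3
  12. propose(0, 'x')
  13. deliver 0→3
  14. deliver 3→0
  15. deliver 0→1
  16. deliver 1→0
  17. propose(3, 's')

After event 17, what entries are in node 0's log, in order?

x

step 1 timeout(0): 0={cand,t=1,log=-}
step 2 deliver 0→3: 3={foll,t=1,log=-}
step 3 deliver 3→0: —
step 4 deliver 0→1: 1={foll,t=1,log=-}
step 5 deliver 1→0: 0={lead,t=1,log=-}
step 6 crash(1): 1={✗foll,t=1,log=-}
step 7 deliver 3→2: —
step 8 recover(1): 1={foll,t=1,log=-}
step 9 deliver 3→1: —
step 10 deliver 1→0: —
step 11 deliver 2→3: —
step 12 propose(0,'x'): 0={lead,t=1,log=x}
step 13 deliver 0→3: 3={foll,t=1,log=x}
step 14 deliver 3→0: —
step 15 deliver 0→1: 1={foll,t=1,log=x}
step 16 deliver 1→0: —
step 17 propose(3,'s'): —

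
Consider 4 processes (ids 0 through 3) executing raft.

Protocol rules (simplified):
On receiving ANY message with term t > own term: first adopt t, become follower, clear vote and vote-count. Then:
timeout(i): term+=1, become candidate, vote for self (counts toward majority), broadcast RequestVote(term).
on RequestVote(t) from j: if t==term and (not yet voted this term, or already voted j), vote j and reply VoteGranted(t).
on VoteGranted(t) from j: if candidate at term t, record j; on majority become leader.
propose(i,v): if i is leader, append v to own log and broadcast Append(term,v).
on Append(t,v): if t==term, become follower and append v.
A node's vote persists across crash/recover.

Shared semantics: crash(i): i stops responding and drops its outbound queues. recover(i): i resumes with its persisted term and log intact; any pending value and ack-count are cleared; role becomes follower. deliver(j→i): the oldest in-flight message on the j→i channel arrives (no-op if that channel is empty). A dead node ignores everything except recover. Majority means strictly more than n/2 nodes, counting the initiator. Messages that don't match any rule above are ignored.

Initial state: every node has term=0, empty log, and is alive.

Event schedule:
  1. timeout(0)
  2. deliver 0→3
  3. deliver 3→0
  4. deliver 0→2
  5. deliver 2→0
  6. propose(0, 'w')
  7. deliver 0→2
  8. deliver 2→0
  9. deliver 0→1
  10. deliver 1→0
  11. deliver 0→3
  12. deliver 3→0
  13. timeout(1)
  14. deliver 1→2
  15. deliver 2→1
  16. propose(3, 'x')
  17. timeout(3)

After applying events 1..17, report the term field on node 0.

e1 timeout(0): 0[cand,t=1,-]
e2 deliver 0→3: 3[foll,t=1,-]
e3 deliver 3→0: ·
e4 deliver 0→2: 2[foll,t=1,-]
e5 deliver 2→0: 0[lead,t=1,-]
e6 propose(0,'w'): 0[lead,t=1,w]
e7 deliver 0→2: 2[foll,t=1,w]
e8 deliver 2→0: ·
e9 deliver 0→1: 1[foll,t=1,-]
e10 deliver 1→0: ·
e11 deliver 0→3: 3[foll,t=1,w]
e12 deliver 3→0: ·
e13 timeout(1): 1[cand,t=2,-]
e14 deliver 1→2: 2[foll,t=2,w]
e15 deliver 2→1: ·
e16 propose(3,'x'): ·
e17 timeout(3): 3[cand,t=2,w]

1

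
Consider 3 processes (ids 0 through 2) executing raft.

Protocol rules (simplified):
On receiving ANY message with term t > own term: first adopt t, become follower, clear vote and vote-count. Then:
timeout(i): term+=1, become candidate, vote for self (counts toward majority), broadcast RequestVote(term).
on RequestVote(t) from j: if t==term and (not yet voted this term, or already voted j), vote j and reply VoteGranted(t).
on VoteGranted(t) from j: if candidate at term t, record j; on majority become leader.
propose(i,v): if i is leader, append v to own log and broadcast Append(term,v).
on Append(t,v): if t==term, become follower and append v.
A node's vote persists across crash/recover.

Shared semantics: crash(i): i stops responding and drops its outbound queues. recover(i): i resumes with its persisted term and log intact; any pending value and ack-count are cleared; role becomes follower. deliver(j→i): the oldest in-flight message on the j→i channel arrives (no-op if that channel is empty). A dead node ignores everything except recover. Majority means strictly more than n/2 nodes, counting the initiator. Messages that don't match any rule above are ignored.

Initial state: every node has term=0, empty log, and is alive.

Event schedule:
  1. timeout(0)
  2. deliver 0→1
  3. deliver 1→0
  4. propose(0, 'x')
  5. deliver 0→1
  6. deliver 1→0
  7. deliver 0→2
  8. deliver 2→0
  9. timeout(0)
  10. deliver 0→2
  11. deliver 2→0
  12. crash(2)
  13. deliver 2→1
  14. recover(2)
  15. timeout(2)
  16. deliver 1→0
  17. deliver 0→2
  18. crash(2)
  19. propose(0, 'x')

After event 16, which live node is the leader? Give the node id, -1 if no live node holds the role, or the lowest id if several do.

-1

1. timeout(0):  <0:cand t1 ->
2. deliver 0→1:  <1:foll t1 ->
3. deliver 1→0:  <0:lead t1 ->
4. propose(0,'x'):  <0:lead t1 x>
5. deliver 0→1:  <1:foll t1 x>
6. deliver 1→0:  nop
7. deliver 0→2:  <2:foll t1 ->
8. deliver 2→0:  nop
9. timeout(0):  <0:cand t2 x>
10. deliver 0→2:  <2:foll t1 x>
11. deliver 2→0:  nop
12. crash(2):  <2:✗foll t1 x>
13. deliver 2→1:  nop
14. recover(2):  <2:foll t1 x>
15. timeout(2):  <2:cand t2 x>
16. deliver 1→0:  nop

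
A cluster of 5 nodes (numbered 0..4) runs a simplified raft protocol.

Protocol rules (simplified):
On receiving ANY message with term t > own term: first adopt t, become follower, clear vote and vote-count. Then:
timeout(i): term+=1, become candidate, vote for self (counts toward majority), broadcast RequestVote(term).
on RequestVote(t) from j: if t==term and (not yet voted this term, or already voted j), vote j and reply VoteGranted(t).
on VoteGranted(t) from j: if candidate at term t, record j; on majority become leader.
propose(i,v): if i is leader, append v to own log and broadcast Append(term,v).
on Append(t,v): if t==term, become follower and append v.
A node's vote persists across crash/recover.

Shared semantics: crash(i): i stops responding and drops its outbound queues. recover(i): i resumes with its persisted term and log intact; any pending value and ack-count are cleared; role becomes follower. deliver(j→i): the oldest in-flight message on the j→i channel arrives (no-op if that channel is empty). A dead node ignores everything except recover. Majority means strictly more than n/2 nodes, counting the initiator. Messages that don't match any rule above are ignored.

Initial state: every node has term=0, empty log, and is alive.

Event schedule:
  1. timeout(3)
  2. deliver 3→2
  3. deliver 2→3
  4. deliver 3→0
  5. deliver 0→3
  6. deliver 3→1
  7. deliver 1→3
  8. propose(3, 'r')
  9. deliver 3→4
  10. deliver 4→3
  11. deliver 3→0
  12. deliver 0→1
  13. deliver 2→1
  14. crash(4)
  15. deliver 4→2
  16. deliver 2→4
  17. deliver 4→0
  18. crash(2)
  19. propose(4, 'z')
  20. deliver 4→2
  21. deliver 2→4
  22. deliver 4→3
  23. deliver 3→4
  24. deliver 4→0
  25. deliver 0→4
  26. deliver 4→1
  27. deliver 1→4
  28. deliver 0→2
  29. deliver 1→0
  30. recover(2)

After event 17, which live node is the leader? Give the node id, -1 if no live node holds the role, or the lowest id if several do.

after 1 — timeout(3): n3:cand/t1/[-]
after 2 — deliver 3→2: n2:foll/t1/[-]
after 3 — deliver 2→3: ·
after 4 — deliver 3→0: n0:foll/t1/[-]
after 5 — deliver 0→3: n3:lead/t1/[-]
after 6 — deliver 3→1: n1:foll/t1/[-]
after 7 — deliver 1→3: ·
after 8 — propose(3,'r'): n3:lead/t1/[r]
after 9 — deliver 3→4: n4:foll/t1/[-]
after 10 — deliver 4→3: ·
after 11 — deliver 3→0: n0:foll/t1/[r]
after 12 — deliver 0→1: ·
after 13 — deliver 2→1: ·
after 14 — crash(4): n4:✗foll/t1/[-]
after 15 — deliver 4→2: ·
after 16 — deliver 2→4: ·
after 17 — deliver 4→0: ·

3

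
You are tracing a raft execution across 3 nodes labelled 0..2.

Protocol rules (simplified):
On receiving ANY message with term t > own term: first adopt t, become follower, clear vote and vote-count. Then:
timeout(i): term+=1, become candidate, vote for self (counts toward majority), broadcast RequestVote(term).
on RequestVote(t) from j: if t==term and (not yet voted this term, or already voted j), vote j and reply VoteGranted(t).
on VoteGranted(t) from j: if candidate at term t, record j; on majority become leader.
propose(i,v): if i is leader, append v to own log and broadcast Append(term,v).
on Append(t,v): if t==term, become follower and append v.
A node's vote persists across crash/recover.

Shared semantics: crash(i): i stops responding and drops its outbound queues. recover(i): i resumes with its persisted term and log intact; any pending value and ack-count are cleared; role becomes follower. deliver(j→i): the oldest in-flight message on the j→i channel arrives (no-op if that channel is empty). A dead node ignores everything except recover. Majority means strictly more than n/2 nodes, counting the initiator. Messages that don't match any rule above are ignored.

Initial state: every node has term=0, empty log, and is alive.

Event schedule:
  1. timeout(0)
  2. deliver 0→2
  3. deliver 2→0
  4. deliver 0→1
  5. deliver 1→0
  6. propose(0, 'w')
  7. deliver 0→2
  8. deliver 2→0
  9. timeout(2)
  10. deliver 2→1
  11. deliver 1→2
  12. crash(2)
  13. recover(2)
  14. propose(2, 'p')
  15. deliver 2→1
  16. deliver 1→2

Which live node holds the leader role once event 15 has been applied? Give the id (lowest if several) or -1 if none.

0

step 1 timeout(0): 0={cand,t=1,log=-}
step 2 deliver 0→2: 2={foll,t=1,log=-}
step 3 deliver 2→0: 0={lead,t=1,log=-}
step 4 deliver 0→1: 1={foll,t=1,log=-}
step 5 deliver 1→0: —
step 6 propose(0,'w'): 0={lead,t=1,log=w}
step 7 deliver 0→2: 2={foll,t=1,log=w}
step 8 deliver 2→0: —
step 9 timeout(2): 2={cand,t=2,log=w}
step 10 deliver 2→1: 1={foll,t=2,log=-}
step 11 deliver 1→2: 2={lead,t=2,log=w}
step 12 crash(2): 2={✗lead,t=2,log=w}
step 13 recover(2): 2={foll,t=2,log=w}
step 14 propose(2,'p'): —
step 15 deliver 2→1: —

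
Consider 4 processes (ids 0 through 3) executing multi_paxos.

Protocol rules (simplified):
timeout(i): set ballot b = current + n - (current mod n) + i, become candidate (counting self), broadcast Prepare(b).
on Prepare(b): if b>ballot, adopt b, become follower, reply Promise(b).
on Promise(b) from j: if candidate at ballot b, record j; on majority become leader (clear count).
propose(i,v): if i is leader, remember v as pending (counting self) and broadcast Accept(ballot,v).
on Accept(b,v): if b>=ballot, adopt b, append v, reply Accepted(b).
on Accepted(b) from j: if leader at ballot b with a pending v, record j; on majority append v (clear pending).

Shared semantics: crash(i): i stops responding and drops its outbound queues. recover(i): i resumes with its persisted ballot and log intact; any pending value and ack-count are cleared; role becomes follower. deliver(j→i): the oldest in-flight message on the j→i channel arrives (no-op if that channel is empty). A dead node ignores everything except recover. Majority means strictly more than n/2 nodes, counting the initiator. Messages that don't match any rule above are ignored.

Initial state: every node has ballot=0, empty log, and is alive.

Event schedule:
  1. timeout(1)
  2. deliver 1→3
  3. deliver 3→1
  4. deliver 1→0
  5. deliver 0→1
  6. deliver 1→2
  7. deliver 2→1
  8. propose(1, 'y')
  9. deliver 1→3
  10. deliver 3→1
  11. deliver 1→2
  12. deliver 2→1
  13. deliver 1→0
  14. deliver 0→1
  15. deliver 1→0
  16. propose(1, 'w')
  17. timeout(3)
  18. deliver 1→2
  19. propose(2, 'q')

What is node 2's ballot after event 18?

5

1. timeout(1):  <1:cand b5 ->
2. deliver 1→3:  <3:foll b5 ->
3. deliver 3→1:  nop
4. deliver 1→0:  <0:foll b5 ->
5. deliver 0→1:  <1:lead b5 ->
6. deliver 1→2:  <2:foll b5 ->
7. deliver 2→1:  nop
8. propose(1,'y'):  nop
9. deliver 1→3:  <3:foll b5 y>
10. deliver 3→1:  nop
11. deliver 1→2:  <2:foll b5 y>
12. deliver 2→1:  <1:lead b5 y>
13. deliver 1→0:  <0:foll b5 y>
14. deliver 0→1:  nop
15. deliver 1→0:  nop
16. propose(1,'w'):  nop
17. timeout(3):  <3:cand b11 y>
18. deliver 1→2:  <2:foll b5 y,w>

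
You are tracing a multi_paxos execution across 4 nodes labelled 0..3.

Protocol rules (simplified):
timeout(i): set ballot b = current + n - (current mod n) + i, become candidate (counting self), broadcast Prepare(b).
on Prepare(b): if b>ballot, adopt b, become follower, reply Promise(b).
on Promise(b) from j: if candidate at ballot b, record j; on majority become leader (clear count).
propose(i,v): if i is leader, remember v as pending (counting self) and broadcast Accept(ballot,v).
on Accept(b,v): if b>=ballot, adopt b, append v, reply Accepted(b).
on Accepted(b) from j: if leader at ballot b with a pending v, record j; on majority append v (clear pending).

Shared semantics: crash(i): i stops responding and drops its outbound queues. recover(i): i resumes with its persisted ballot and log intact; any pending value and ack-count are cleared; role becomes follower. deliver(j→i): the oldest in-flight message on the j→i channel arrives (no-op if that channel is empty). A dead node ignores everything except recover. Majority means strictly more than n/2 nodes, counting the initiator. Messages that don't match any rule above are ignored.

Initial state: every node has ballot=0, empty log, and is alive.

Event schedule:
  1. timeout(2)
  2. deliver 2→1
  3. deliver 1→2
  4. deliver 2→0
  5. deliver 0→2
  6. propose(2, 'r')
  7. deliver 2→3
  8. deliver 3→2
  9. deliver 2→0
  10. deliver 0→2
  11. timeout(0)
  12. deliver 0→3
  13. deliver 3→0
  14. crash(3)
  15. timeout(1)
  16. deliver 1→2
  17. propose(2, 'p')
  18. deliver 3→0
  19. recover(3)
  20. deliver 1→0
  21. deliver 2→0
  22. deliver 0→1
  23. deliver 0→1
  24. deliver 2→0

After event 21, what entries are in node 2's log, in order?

empty

[1] timeout(2) → N2(cand b6 [-])
[2] deliver 2→1 → N1(foll b6 [-])
[3] deliver 1→2 → ∅
[4] deliver 2→0 → N0(foll b6 [-])
[5] deliver 0→2 → N2(lead b6 [-])
[6] propose(2,'r') → ∅
[7] deliver 2→3 → N3(foll b6 [-])
[8] deliver 3→2 → ∅
[9] deliver 2→0 → N0(foll b6 [r])
[10] deliver 0→2 → ∅
[11] timeout(0) → N0(cand b8 [r])
[12] deliver 0→3 → N3(foll b8 [-])
[13] deliver 3→0 → ∅
[14] crash(3) → N3(✗foll b8 [-])
[15] timeout(1) → N1(cand b9 [-])
[16] deliver 1→2 → N2(foll b9 [-])
[17] propose(2,'p') → ∅
[18] deliver 3→0 → ∅
[19] recover(3) → N3(foll b8 [-])
[20] deliver 1→0 → N0(foll b9 [r])
[21] deliver 2→0 → ∅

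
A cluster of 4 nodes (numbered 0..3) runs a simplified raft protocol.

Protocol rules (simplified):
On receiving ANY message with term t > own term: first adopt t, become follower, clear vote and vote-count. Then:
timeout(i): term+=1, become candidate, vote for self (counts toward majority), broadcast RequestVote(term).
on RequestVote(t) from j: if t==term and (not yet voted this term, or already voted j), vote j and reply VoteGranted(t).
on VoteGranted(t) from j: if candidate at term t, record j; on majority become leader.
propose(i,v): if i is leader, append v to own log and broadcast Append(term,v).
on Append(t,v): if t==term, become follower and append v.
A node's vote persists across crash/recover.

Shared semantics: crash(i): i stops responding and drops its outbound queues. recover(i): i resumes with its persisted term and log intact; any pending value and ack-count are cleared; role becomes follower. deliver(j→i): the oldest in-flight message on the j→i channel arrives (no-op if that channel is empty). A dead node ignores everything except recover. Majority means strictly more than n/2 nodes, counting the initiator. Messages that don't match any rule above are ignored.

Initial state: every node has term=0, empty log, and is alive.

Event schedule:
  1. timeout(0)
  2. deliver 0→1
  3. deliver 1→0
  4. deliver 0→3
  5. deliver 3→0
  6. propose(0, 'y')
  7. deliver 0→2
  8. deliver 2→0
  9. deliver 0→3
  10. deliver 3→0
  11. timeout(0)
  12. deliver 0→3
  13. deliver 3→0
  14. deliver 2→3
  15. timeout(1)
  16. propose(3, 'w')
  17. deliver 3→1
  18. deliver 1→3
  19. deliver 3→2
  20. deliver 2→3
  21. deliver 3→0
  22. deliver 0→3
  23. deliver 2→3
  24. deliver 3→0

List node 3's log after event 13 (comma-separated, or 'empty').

e1 timeout(0): 0[cand,t=1,-]
e2 deliver 0→1: 1[foll,t=1,-]
e3 deliver 1→0: ·
e4 deliver 0→3: 3[foll,t=1,-]
e5 deliver 3→0: 0[lead,t=1,-]
e6 propose(0,'y'): 0[lead,t=1,y]
e7 deliver 0→2: 2[foll,t=1,-]
e8 deliver 2→0: ·
e9 deliver 0→3: 3[foll,t=1,y]
e10 deliver 3→0: ·
e11 timeout(0): 0[cand,t=2,y]
e12 deliver 0→3: 3[foll,t=2,y]
e13 deliver 3→0: ·

y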